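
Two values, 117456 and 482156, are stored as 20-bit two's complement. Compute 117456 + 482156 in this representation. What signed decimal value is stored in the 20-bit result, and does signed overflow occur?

-448964; overflow

117456 → 00011100101011010000
482156 → 01110101101101101100
  00011100101011010000
+ 01110101101101101100
= 10010010011000111100
Result 10010010011000111100: MSB = 1 → 599612 − 1048576 = -448964.
Both addends are non-negative but the stored result is negative: signed overflow. The true value 117456 + 482156 = 599612 lies outside [-524288, 524287].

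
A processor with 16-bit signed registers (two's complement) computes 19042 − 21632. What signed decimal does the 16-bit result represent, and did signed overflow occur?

19042 → 0100101001100010
21632 → 0101010010000000
Subtract via negate-and-add: invert 0101010010000000 + 1 = 1010101110000000 (i.e. -21632).
  0100101001100010
+ 1010101110000000
= 1111010111100010
Result 1111010111100010: MSB = 1 → 62946 − 65536 = -2590.
Addends (after negating the subtrahend) have opposite signs, so signed overflow cannot occur.

-2590; no overflow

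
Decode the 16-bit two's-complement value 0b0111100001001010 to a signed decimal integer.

30794

MSB is 0, so the value is non-negative: 0111100001001010 = 30794.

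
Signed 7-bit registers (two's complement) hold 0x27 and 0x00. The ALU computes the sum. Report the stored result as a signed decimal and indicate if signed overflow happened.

0x27 = 0100111 = 39 (signed)
0x00 = 0000000 = 0 (signed)
  0100111
+ 0000000
= 0100111
Result 0100111: MSB = 0 → value 39.
Both addends are non-negative and so is the stored result: no signed overflow.

39; no overflow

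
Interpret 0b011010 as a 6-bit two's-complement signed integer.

MSB is 0, so the value is non-negative: 011010 = 26.

26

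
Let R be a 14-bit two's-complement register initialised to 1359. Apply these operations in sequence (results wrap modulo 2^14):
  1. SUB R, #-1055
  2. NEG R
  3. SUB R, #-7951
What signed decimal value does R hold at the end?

Start: R = 1359 = 00010101001111.
R = 1359 − (-1055) = 2414 = 00100101101110
R = −(2414) = -2414 = 11011010010010
R = -2414 − (-7951) = 5537 = 01010110100001

5537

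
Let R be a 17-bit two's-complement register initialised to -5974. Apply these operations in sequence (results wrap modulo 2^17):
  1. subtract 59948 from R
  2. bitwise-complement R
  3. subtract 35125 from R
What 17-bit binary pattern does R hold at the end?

00111100001001100

Start: R = -5974 = 11110100010101010.
R = -5974 − 59948 = -65922; wraps to 65150 = 01111111001111110
R = NOT 01111111001111110 = 10000000110000001 = -65151
R = -65151 − 35125 = -100276; wraps to 30796 = 00111100001001100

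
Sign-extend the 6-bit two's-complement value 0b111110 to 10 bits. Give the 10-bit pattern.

MSB of 111110 is 1; replicate it into the new high bits.
1111|111110 → 1111111110 (still -2).

1111111110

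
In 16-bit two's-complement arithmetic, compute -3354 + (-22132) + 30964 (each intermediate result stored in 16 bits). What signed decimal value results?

5478

-3354 + (-22132) = -25486 (1001110001110010)
-25486 + 30964 = 5478 (0001010101100110)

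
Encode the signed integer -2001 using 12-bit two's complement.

100000101111

|-2001| = 2001 = 011111010001 in 12 bits.
Invert the bits: 100000101110. Add 1: 100000101111.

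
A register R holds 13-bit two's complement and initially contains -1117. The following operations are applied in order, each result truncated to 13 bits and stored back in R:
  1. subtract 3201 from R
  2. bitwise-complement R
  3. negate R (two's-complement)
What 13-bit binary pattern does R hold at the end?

0111100100011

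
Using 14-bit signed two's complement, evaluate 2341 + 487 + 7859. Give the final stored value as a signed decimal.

2341 + 487 = 2828 (00101100001100)
2828 + 7859 = 10687 → wraps to -5697 (10100110111111)

-5697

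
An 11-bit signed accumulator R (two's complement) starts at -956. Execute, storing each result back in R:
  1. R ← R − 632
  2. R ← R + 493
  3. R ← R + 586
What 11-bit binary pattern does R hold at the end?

11000000011

Start: R = -956 = 10001000100.
R = -956 − 632 = -1588; wraps to 460 = 00111001100
R = 460 + 493 = 953 = 01110111001
R = 953 + 586 = 1539; wraps to -509 = 11000000011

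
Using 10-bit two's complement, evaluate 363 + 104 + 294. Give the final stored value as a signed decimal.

363 + 104 = 467 (0111010011)
467 + 294 = 761 → wraps to -263 (1011111001)

-263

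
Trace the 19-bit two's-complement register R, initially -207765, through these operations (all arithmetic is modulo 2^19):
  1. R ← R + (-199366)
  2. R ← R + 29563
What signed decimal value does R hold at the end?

Start: R = -207765 = 1001101010001101011.
R = -207765 + (-199366) = -407131; wraps to 117157 = 0011100100110100101
R = 117157 + 29563 = 146720 = 0100011110100100000

146720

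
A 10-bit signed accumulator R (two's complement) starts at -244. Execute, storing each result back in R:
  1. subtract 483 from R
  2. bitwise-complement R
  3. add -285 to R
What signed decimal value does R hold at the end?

Start: R = -244 = 1100001100.
R = -244 − 483 = -727; wraps to 297 = 0100101001
R = NOT 0100101001 = 1011010110 = -298
R = -298 + (-285) = -583; wraps to 441 = 0110111001

441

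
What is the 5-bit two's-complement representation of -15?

10001

|-15| = 15 = 01111 in 5 bits.
Invert the bits: 10000. Add 1: 10001.
Check: 10001 reads as 17 − 32 = -15.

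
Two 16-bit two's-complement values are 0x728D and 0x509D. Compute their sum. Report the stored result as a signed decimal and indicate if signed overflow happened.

0x728D = 0111001010001101 = 29325 (signed)
0x509D = 0101000010011101 = 20637 (signed)
  0111001010001101
+ 0101000010011101
= 1100001100101010
Result 1100001100101010: MSB = 1 → 49962 − 65536 = -15574.
Both addends are non-negative but the stored result is negative: signed overflow. The true value 29325 + 20637 = 49962 lies outside [-32768, 32767].

-15574; overflow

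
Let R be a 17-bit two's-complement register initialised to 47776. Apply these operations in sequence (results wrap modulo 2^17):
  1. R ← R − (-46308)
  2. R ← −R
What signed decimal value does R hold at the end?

36988

Start: R = 47776 = 01011101010100000.
R = 47776 − (-46308) = 94084; wraps to -36988 = 10110111110000100
R = −(-36988) = 36988 = 01001000001111100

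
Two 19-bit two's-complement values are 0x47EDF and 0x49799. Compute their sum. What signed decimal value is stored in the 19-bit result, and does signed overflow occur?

0x47EDF = 1000111111011011111 = -229665 (signed)
0x49799 = 1001001011110011001 = -223335 (signed)
  1000111111011011111
+ 1001001011110011001
= 0010001011001111000  (discard carry-out 1)
Result 0010001011001111000: MSB = 0 → value 71288.
Both addends are negative but the stored result is non-negative: signed overflow. The true value -229665 + (-223335) = -453000 lies outside [-262144, 262143].

71288; overflow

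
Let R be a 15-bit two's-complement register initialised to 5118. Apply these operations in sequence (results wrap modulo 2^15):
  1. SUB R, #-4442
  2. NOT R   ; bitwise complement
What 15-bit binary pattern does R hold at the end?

101101010100111

Start: R = 5118 = 001001111111110.
R = 5118 − (-4442) = 9560 = 010010101011000
R = NOT 010010101011000 = 101101010100111 = -9561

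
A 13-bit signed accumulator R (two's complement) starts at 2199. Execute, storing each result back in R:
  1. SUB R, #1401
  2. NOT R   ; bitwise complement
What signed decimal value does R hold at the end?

Start: R = 2199 = 0100010010111.
R = 2199 − 1401 = 798 = 0001100011110
R = NOT 0001100011110 = 1110011100001 = -799

-799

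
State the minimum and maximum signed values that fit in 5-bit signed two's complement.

Minimum: −2^4 = -16.
Maximum: 2^4 − 1 = 15.

min = -16, max = 15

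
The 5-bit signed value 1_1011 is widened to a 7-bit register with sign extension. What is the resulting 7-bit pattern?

MSB of 11011 is 1; replicate it into the new high bits.
11|11011 → 1111011 (still -5).

1111011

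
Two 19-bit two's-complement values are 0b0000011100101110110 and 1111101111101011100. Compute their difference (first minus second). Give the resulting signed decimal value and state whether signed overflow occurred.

23066; no overflow

0b0000011100101110110 → 0000011100101110110 = 14710 (signed)
1111101111101011100 = -8356 (signed)
Subtract via negate-and-add: invert 1111101111101011100 + 1 = 0000010000010100100 (i.e. 8356).
  0000011100101110110
+ 0000010000010100100
= 0000101101000011010
Result 0000101101000011010: MSB = 0 → value 23066.
Both addends (after negating the subtrahend) are non-negative and so is the stored result: no signed overflow.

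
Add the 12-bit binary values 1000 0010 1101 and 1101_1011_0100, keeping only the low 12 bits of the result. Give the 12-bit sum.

  100000101101
+ 110110110100
= 010111100001  (discard carry-out 1)

010111100001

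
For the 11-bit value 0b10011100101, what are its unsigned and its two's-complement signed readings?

Unsigned: 10011100101 = 1253.
Signed: MSB=1 → 1253 − 2048 = -795.

unsigned = 1253, signed = -795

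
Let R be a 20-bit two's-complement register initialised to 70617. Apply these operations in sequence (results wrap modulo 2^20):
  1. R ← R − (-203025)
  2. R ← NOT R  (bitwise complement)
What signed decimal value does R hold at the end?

-273643

Start: R = 70617 = 00010001001111011001.
R = 70617 − (-203025) = 273642 = 01000010110011101010
R = NOT 01000010110011101010 = 10111101001100010101 = -273643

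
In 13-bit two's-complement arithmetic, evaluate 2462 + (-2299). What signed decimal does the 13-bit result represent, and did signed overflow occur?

2462 → 0100110011110
-2299 → 1011100000101
  0100110011110
+ 1011100000101
= 0000010100011  (discard carry-out 1)
Result 0000010100011: MSB = 0 → value 163.
Addends have opposite signs, so signed overflow cannot occur.

163; no overflow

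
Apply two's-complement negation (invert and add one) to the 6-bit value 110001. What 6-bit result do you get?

001111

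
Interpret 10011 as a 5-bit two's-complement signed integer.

-13

MSB is 1, so the value is negative.
Invert: 01100. Add 1: 01101 = 13. So the value is −13.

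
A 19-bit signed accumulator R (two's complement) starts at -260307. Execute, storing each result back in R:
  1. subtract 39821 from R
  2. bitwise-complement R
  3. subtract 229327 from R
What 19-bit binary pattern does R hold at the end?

0010001010010010000

Start: R = -260307 = 1000000011100101101.
R = -260307 − 39821 = -300128; wraps to 224160 = 0110110101110100000
R = NOT 0110110101110100000 = 1001001010001011111 = -224161
R = -224161 − 229327 = -453488; wraps to 70800 = 0010001010010010000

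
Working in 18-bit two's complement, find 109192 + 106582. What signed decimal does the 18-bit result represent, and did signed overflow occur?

109192 → 011010101010001000
106582 → 011010000001010110
  011010101010001000
+ 011010000001010110
= 110100101011011110
Result 110100101011011110: MSB = 1 → 215774 − 262144 = -46370.
Both addends are non-negative but the stored result is negative: signed overflow. The true value 109192 + 106582 = 215774 lies outside [-131072, 131071].

-46370; overflow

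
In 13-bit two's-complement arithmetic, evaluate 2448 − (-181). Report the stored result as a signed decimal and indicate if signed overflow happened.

2448 → 0100110010000
-181 → 1111101001011
Subtract via negate-and-add: invert 1111101001011 + 1 = 0000010110101 (i.e. 181).
  0100110010000
+ 0000010110101
= 0101001000101
Result 0101001000101: MSB = 0 → value 2629.
Both addends (after negating the subtrahend) are non-negative and so is the stored result: no signed overflow.

2629; no overflow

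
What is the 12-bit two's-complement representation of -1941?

100001101011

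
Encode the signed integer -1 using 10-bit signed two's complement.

|-1| = 1 = 0000000001 in 10 bits.
Invert the bits: 1111111110. Add 1: 1111111111.

1111111111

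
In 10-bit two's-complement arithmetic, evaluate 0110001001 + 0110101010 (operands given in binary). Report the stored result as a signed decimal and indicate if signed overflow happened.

0110001001 = 393 (signed)
0110101010 = 426 (signed)
  0110001001
+ 0110101010
= 1100110011
Result 1100110011: MSB = 1 → 819 − 1024 = -205.
Both addends are non-negative but the stored result is negative: signed overflow. The true value 393 + 426 = 819 lies outside [-512, 511].

-205; overflow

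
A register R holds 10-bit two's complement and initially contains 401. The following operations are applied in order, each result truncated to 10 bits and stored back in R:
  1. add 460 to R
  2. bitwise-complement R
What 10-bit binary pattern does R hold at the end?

0010100010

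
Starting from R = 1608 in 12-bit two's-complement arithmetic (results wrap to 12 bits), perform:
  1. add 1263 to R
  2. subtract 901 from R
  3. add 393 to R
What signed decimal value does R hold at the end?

-1733

Start: R = 1608 = 011001001000.
R = 1608 + 1263 = 2871; wraps to -1225 = 101100110111
R = -1225 − 901 = -2126; wraps to 1970 = 011110110010
R = 1970 + 393 = 2363; wraps to -1733 = 100100111011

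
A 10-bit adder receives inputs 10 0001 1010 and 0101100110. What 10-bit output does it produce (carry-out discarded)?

1110000000

  1000011010
+ 0101100110
= 1110000000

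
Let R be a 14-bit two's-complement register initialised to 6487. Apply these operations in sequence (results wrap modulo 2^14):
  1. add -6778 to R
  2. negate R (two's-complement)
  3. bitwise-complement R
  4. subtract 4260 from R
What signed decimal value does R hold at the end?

-4552

Start: R = 6487 = 01100101010111.
R = 6487 + (-6778) = -291 = 11111011011101
R = −(-291) = 291 = 00000100100011
R = NOT 00000100100011 = 11111011011100 = -292
R = -292 − 4260 = -4552 = 10111000111000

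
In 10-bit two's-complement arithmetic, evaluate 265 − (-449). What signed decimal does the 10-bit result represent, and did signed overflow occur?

265 → 0100001001
-449 → 1000111111
Subtract via negate-and-add: invert 1000111111 + 1 = 0111000001 (i.e. 449).
  0100001001
+ 0111000001
= 1011001010
Result 1011001010: MSB = 1 → 714 − 1024 = -310.
Both addends (after negating the subtrahend) are non-negative but the stored result is negative: signed overflow. The true value 265 − (-449) = 714 lies outside [-512, 511].

-310; overflow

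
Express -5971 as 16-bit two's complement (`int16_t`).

|-5971| = 5971 = 0001011101010011 in 16 bits.
Invert the bits: 1110100010101100. Add 1: 1110100010101101.

1110100010101101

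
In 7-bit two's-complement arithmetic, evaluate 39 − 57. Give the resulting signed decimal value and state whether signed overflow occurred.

-18; no overflow

39 → 0100111
57 → 0111001
Subtract via negate-and-add: invert 0111001 + 1 = 1000111 (i.e. -57).
  0100111
+ 1000111
= 1101110
Result 1101110: MSB = 1 → 110 − 128 = -18.
Addends (after negating the subtrahend) have opposite signs, so signed overflow cannot occur.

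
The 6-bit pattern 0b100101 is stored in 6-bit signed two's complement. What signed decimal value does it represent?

-27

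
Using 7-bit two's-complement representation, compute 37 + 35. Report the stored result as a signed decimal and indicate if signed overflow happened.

-56; overflow

37 → 0100101
35 → 0100011
  0100101
+ 0100011
= 1001000
Result 1001000: MSB = 1 → 72 − 128 = -56.
Both addends are non-negative but the stored result is negative: signed overflow. The true value 37 + 35 = 72 lies outside [-64, 63].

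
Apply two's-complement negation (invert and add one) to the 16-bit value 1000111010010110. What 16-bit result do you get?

Invert: 0111000101101001. Add 1: 0111000101101010.
Check: 1000111010010110 = -29034, 0111000101101010 = 29034.

0111000101101010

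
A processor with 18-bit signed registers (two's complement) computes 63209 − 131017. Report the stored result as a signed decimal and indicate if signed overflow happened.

63209 → 001111011011101001
131017 → 011111111111001001
Subtract via negate-and-add: invert 011111111111001001 + 1 = 100000000000110111 (i.e. -131017).
  001111011011101001
+ 100000000000110111
= 101111011100100000
Result 101111011100100000: MSB = 1 → 194336 − 262144 = -67808.
Addends (after negating the subtrahend) have opposite signs, so signed overflow cannot occur.

-67808; no overflow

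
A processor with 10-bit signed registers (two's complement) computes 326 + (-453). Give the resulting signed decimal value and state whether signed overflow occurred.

-127; no overflow

326 → 0101000110
-453 → 1000111011
  0101000110
+ 1000111011
= 1110000001
Result 1110000001: MSB = 1 → 897 − 1024 = -127.
Addends have opposite signs, so signed overflow cannot occur.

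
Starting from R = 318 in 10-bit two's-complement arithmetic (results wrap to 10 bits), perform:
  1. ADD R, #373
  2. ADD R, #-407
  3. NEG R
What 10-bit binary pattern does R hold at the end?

1011100100

Start: R = 318 = 0100111110.
R = 318 + 373 = 691; wraps to -333 = 1010110011
R = -333 + (-407) = -740; wraps to 284 = 0100011100
R = −(284) = -284 = 1011100100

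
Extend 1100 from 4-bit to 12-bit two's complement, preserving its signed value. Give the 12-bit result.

MSB of 1100 is 1; replicate it into the new high bits.
11111111|1100 → 111111111100 (still -4).

111111111100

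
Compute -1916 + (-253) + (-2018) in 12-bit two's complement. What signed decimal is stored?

-91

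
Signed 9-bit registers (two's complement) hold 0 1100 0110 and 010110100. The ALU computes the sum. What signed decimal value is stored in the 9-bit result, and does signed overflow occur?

-134; overflow

0 1100 0110 → 011000110 = 198 (signed)
010110100 = 180 (signed)
  011000110
+ 010110100
= 101111010
Result 101111010: MSB = 1 → 378 − 512 = -134.
Both addends are non-negative but the stored result is negative: signed overflow. The true value 198 + 180 = 378 lies outside [-256, 255].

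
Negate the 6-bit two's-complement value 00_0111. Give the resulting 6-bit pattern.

111001

Invert: 111000. Add 1: 111001.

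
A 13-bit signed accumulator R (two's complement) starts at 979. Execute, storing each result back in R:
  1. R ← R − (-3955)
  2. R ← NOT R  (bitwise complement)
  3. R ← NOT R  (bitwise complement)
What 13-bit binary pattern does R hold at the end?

1001101000110

Start: R = 979 = 0001111010011.
R = 979 − (-3955) = 4934; wraps to -3258 = 1001101000110
R = NOT 1001101000110 = 0110010111001 = 3257
R = NOT 0110010111001 = 1001101000110 = -3258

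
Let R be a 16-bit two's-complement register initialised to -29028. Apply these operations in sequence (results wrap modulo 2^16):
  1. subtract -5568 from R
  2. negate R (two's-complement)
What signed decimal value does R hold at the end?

Start: R = -29028 = 1000111010011100.
R = -29028 − (-5568) = -23460 = 1010010001011100
R = −(-23460) = 23460 = 0101101110100100

23460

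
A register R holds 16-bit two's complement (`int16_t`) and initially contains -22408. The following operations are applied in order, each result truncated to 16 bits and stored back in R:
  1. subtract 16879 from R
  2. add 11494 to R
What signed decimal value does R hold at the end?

Start: R = -22408 = 1010100001111000.
R = -22408 − 16879 = -39287; wraps to 26249 = 0110011010001001
R = 26249 + 11494 = 37743; wraps to -27793 = 1001001101101111

-27793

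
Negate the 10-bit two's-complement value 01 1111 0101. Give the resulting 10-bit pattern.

Invert: 1000001010. Add 1: 1000001011.

1000001011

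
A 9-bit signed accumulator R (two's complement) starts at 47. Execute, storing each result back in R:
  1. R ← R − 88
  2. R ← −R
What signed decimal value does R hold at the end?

Start: R = 47 = 000101111.
R = 47 − 88 = -41 = 111010111
R = −(-41) = 41 = 000101001

41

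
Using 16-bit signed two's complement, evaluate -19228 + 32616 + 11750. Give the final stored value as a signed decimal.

25138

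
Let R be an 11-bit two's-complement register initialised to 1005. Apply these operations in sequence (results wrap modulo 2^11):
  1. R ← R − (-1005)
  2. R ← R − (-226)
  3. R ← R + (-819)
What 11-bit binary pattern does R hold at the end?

Start: R = 1005 = 01111101101.
R = 1005 − (-1005) = 2010; wraps to -38 = 11111011010
R = -38 − (-226) = 188 = 00010111100
R = 188 + (-819) = -631 = 10110001001

10110001001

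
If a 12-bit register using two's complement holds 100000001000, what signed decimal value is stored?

-2040

MSB is 1, so the value is negative.
Unsigned reading: 2056. Subtract 2^12 = 4096: 2056 − 4096 = -2040.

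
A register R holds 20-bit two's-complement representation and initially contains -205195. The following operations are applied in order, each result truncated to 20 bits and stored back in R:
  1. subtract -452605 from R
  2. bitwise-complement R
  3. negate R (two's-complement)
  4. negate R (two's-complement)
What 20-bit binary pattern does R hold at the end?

11000011100110001101

Start: R = -205195 = 11001101111001110101.
R = -205195 − (-452605) = 247410 = 00111100011001110010
R = NOT 00111100011001110010 = 11000011100110001101 = -247411
R = −(-247411) = 247411 = 00111100011001110011
R = −(247411) = -247411 = 11000011100110001101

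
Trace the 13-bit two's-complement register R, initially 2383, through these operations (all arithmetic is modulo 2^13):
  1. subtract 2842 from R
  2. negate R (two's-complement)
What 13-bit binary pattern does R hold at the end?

0000111001011

Start: R = 2383 = 0100101001111.
R = 2383 − 2842 = -459 = 1111000110101
R = −(-459) = 459 = 0000111001011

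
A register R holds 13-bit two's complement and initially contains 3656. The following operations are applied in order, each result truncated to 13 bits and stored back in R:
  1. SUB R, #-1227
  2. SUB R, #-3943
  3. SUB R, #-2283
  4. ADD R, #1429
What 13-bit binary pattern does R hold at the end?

1000011111010

Start: R = 3656 = 0111001001000.
R = 3656 − (-1227) = 4883; wraps to -3309 = 1001100010011
R = -3309 − (-3943) = 634 = 0001001111010
R = 634 − (-2283) = 2917 = 0101101100101
R = 2917 + 1429 = 4346; wraps to -3846 = 1000011111010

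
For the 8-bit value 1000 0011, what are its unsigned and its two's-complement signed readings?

unsigned = 131, signed = -125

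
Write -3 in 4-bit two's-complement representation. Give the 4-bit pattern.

|-3| = 3 = 0011 in 4 bits.
Invert the bits: 1100. Add 1: 1101.

1101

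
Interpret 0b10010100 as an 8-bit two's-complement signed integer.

MSB is 1, so the value is negative.
Unsigned reading: 148. Subtract 2^8 = 256: 148 − 256 = -108.

-108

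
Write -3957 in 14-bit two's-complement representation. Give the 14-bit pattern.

11000010001011

|-3957| = 3957 = 00111101110101 in 14 bits.
Invert the bits: 11000010001010. Add 1: 11000010001011.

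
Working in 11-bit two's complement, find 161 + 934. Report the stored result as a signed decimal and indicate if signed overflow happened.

161 → 00010100001
934 → 01110100110
  00010100001
+ 01110100110
= 10001000111
Result 10001000111: MSB = 1 → 1095 − 2048 = -953.
Both addends are non-negative but the stored result is negative: signed overflow. The true value 161 + 934 = 1095 lies outside [-1024, 1023].

-953; overflow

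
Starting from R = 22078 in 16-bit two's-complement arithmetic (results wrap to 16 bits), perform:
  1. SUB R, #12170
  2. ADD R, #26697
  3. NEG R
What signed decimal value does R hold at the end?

28931

Start: R = 22078 = 0101011000111110.
R = 22078 − 12170 = 9908 = 0010011010110100
R = 9908 + 26697 = 36605; wraps to -28931 = 1000111011111101
R = −(-28931) = 28931 = 0111000100000011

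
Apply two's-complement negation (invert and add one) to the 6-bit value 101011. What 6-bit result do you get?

010101

Invert: 010100. Add 1: 010101.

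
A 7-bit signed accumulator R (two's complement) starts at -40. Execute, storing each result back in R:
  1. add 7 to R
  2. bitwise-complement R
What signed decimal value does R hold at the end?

Start: R = -40 = 1011000.
R = -40 + 7 = -33 = 1011111
R = NOT 1011111 = 0100000 = 32

32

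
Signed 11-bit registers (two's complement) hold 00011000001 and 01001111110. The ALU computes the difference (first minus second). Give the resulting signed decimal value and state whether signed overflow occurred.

-445; no overflow

00011000001 = 193 (signed)
01001111110 = 638 (signed)
Subtract via negate-and-add: invert 01001111110 + 1 = 10110000010 (i.e. -638).
  00011000001
+ 10110000010
= 11001000011
Result 11001000011: MSB = 1 → 1603 − 2048 = -445.
Addends (after negating the subtrahend) have opposite signs, so signed overflow cannot occur.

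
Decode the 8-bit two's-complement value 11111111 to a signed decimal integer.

MSB is 1, so the value is negative.
Unsigned reading: 255. Subtract 2^8 = 256: 255 − 256 = -1.

-1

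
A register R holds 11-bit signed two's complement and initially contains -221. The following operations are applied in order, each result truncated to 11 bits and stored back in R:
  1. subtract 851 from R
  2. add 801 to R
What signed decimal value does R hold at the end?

-271

Start: R = -221 = 11100100011.
R = -221 − 851 = -1072; wraps to 976 = 01111010000
R = 976 + 801 = 1777; wraps to -271 = 11011110001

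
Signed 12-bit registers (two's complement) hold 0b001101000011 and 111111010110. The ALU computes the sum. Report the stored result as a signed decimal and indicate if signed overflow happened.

0b001101000011 → 001101000011 = 835 (signed)
111111010110 = -42 (signed)
  001101000011
+ 111111010110
= 001100011001  (discard carry-out 1)
Result 001100011001: MSB = 0 → value 793.
Addends have opposite signs, so signed overflow cannot occur.

793; no overflow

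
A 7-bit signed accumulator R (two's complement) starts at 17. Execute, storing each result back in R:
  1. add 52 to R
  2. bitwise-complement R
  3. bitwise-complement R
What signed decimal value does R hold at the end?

-59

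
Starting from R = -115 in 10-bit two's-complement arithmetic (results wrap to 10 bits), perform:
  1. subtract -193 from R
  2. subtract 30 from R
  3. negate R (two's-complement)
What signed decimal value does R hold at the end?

Start: R = -115 = 1110001101.
R = -115 − (-193) = 78 = 0001001110
R = 78 − 30 = 48 = 0000110000
R = −(48) = -48 = 1111010000

-48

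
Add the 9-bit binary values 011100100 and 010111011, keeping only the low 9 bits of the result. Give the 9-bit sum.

  011100100
+ 010111011
= 110011111

110011111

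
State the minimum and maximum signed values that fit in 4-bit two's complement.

min = -8, max = 7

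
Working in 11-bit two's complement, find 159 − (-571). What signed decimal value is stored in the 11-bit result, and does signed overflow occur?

730; no overflow

159 → 00010011111
-571 → 10111000101
Subtract via negate-and-add: invert 10111000101 + 1 = 01000111011 (i.e. 571).
  00010011111
+ 01000111011
= 01011011010
Result 01011011010: MSB = 0 → value 730.
Both addends (after negating the subtrahend) are non-negative and so is the stored result: no signed overflow.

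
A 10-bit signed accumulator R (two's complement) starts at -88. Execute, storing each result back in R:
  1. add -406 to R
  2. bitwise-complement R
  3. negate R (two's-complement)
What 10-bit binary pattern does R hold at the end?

Start: R = -88 = 1110101000.
R = -88 + (-406) = -494 = 1000010010
R = NOT 1000010010 = 0111101101 = 493
R = −(493) = -493 = 1000010011

1000010011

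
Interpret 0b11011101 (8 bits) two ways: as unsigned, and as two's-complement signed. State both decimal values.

unsigned = 221, signed = -35

Unsigned: 11011101 = 221.
Signed: MSB=1 → 221 − 256 = -35.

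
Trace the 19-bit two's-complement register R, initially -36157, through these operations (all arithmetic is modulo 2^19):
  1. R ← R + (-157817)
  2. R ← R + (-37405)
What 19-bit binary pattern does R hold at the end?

Start: R = -36157 = 1110111001011000011.
R = -36157 + (-157817) = -193974 = 1010000101001001010
R = -193974 + (-37405) = -231379 = 1000111100000101101

1000111100000101101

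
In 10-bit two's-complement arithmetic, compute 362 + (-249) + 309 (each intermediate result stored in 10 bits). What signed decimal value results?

422

362 + (-249) = 113 (0001110001)
113 + 309 = 422 (0110100110)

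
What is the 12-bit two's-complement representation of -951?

|-951| = 951 = 001110110111 in 12 bits.
Invert the bits: 110001001000. Add 1: 110001001001.

110001001001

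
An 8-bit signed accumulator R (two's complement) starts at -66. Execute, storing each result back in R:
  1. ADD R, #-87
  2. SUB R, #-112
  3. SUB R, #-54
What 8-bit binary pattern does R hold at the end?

Start: R = -66 = 10111110.
R = -66 + (-87) = -153; wraps to 103 = 01100111
R = 103 − (-112) = 215; wraps to -41 = 11010111
R = -41 − (-54) = 13 = 00001101

00001101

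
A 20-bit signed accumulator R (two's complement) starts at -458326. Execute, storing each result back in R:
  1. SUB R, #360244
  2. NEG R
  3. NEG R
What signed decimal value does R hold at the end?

230006

Start: R = -458326 = 10010000000110101010.
R = -458326 − 360244 = -818570; wraps to 230006 = 00111000001001110110
R = −(230006) = -230006 = 11000111110110001010
R = −(-230006) = 230006 = 00111000001001110110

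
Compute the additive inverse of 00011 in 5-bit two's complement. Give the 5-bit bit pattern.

11101

Invert: 11100. Add 1: 11101.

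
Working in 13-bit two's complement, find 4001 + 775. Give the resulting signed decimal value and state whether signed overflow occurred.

-3416; overflow

4001 → 0111110100001
775 → 0001100000111
  0111110100001
+ 0001100000111
= 1001010101000
Result 1001010101000: MSB = 1 → 4776 − 8192 = -3416.
Both addends are non-negative but the stored result is negative: signed overflow. The true value 4001 + 775 = 4776 lies outside [-4096, 4095].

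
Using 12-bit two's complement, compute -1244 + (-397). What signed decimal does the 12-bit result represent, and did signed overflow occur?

-1244 → 101100100100
-397 → 111001110011
  101100100100
+ 111001110011
= 100110010111  (discard carry-out 1)
Result 100110010111: MSB = 1 → 2455 − 4096 = -1641.
Both addends are negative and so is the stored result: no signed overflow.

-1641; no overflow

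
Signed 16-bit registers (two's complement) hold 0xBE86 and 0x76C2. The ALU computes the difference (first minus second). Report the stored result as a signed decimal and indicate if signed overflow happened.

0xBE86 = 1011111010000110 = -16762 (signed)
0x76C2 = 0111011011000010 = 30402 (signed)
Subtract via negate-and-add: invert 0111011011000010 + 1 = 1000100100111110 (i.e. -30402).
  1011111010000110
+ 1000100100111110
= 0100011111000100  (discard carry-out 1)
Result 0100011111000100: MSB = 0 → value 18372.
Both addends (after negating the subtrahend) are negative but the stored result is non-negative: signed overflow. The true value -16762 − 30402 = -47164 lies outside [-32768, 32767].

18372; overflow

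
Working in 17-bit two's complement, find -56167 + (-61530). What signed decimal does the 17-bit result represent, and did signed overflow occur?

13375; overflow

-56167 → 10010010010011001
-61530 → 10000111110100110
  10010010010011001
+ 10000111110100110
= 00011010000111111  (discard carry-out 1)
Result 00011010000111111: MSB = 0 → value 13375.
Both addends are negative but the stored result is non-negative: signed overflow. The true value -56167 + (-61530) = -117697 lies outside [-65536, 65535].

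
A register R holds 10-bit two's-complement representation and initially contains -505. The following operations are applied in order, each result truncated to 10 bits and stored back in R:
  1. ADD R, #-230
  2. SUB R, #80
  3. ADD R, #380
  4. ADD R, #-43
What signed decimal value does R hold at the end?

-478

Start: R = -505 = 1000000111.
R = -505 + (-230) = -735; wraps to 289 = 0100100001
R = 289 − 80 = 209 = 0011010001
R = 209 + 380 = 589; wraps to -435 = 1001001101
R = -435 + (-43) = -478 = 1000100010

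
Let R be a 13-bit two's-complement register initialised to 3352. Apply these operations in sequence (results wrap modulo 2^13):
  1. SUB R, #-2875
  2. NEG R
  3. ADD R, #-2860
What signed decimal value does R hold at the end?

-895

Start: R = 3352 = 0110100011000.
R = 3352 − (-2875) = 6227; wraps to -1965 = 1100001010011
R = −(-1965) = 1965 = 0011110101101
R = 1965 + (-2860) = -895 = 1110010000001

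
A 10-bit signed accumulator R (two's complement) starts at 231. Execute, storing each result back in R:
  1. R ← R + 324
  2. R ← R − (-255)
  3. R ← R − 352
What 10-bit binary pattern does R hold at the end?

0111001010

Start: R = 231 = 0011100111.
R = 231 + 324 = 555; wraps to -469 = 1000101011
R = -469 − (-255) = -214 = 1100101010
R = -214 − 352 = -566; wraps to 458 = 0111001010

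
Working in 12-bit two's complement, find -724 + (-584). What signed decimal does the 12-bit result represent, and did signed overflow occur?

-1308; no overflow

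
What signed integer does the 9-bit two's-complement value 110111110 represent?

-66

MSB is 1, so the value is negative.
Unsigned reading: 446. Subtract 2^9 = 512: 446 − 512 = -66.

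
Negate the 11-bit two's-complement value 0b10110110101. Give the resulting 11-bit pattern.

01001001011

Invert: 01001001010. Add 1: 01001001011.
Check: 10110110101 = -587, 01001001011 = 587.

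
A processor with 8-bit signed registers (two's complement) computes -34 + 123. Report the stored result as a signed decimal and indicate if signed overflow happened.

-34 → 11011110
123 → 01111011
  11011110
+ 01111011
= 01011001  (discard carry-out 1)
Result 01011001: MSB = 0 → value 89.
Addends have opposite signs, so signed overflow cannot occur.

89; no overflow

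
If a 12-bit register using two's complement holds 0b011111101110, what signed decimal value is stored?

2030

MSB is 0, so the value is non-negative: 011111101110 = 2030.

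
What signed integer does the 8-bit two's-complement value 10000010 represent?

MSB is 1, so the value is negative.
Invert: 01111101. Add 1: 01111110 = 126. So the value is −126.

-126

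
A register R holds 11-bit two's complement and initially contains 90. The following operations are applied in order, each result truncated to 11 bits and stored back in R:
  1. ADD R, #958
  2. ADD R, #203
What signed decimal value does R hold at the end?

-797

Start: R = 90 = 00001011010.
R = 90 + 958 = 1048; wraps to -1000 = 10000011000
R = -1000 + 203 = -797 = 10011100011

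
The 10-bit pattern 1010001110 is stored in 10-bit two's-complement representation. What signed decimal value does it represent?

-370

MSB is 1, so the value is negative.
Unsigned reading: 654. Subtract 2^10 = 1024: 654 − 1024 = -370.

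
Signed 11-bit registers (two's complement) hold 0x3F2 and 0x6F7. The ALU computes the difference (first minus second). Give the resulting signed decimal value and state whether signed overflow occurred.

-773; overflow

0x3F2 = 01111110010 = 1010 (signed)
0x6F7 = 11011110111 = -265 (signed)
Subtract via negate-and-add: invert 11011110111 + 1 = 00100001001 (i.e. 265).
  01111110010
+ 00100001001
= 10011111011
Result 10011111011: MSB = 1 → 1275 − 2048 = -773.
Both addends (after negating the subtrahend) are non-negative but the stored result is negative: signed overflow. The true value 1010 − (-265) = 1275 lies outside [-1024, 1023].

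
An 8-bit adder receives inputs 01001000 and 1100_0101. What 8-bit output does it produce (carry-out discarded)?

  01001000
+ 11000101
= 00001101  (discard carry-out 1)

00001101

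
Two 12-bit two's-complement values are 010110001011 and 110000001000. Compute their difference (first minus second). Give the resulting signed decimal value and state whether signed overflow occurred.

-1661; overflow

010110001011 = 1419 (signed)
110000001000 = -1016 (signed)
Subtract via negate-and-add: invert 110000001000 + 1 = 001111111000 (i.e. 1016).
  010110001011
+ 001111111000
= 100110000011
Result 100110000011: MSB = 1 → 2435 − 4096 = -1661.
Both addends (after negating the subtrahend) are non-negative but the stored result is negative: signed overflow. The true value 1419 − (-1016) = 2435 lies outside [-2048, 2047].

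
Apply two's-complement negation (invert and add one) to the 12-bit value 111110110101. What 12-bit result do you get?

Invert: 000001001010. Add 1: 000001001011.

000001001011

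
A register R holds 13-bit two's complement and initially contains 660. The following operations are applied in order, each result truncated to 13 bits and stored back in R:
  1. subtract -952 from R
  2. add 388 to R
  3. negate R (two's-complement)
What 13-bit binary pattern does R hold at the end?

Start: R = 660 = 0001010010100.
R = 660 − (-952) = 1612 = 0011001001100
R = 1612 + 388 = 2000 = 0011111010000
R = −(2000) = -2000 = 1100000110000

1100000110000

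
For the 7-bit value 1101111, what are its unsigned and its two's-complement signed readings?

Unsigned: 1101111 = 111.
Signed: MSB=1 → 111 − 128 = -17.

unsigned = 111, signed = -17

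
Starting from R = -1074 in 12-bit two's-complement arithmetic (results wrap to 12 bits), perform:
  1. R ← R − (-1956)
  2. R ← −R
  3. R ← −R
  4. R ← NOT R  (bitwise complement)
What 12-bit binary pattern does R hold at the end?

110010001101

Start: R = -1074 = 101111001110.
R = -1074 − (-1956) = 882 = 001101110010
R = −(882) = -882 = 110010001110
R = −(-882) = 882 = 001101110010
R = NOT 001101110010 = 110010001101 = -883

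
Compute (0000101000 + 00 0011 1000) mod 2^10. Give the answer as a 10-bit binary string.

0001100000

  0000101000
+ 0000111000
= 0001100000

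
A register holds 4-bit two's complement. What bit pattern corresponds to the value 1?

0001

1 is non-negative, so write it directly in 4 bits: 0001.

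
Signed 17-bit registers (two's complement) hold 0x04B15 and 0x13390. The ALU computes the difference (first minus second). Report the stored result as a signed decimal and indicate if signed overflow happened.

-59515; overflow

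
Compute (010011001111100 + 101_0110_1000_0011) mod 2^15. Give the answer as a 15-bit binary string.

  010011001111100
+ 101011010000011
= 111110011111111

111110011111111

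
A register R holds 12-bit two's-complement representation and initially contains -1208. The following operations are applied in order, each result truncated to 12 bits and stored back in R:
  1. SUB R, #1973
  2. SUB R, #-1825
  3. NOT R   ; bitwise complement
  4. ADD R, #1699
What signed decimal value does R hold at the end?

-1042

Start: R = -1208 = 101101001000.
R = -1208 − 1973 = -3181; wraps to 915 = 001110010011
R = 915 − (-1825) = 2740; wraps to -1356 = 101010110100
R = NOT 101010110100 = 010101001011 = 1355
R = 1355 + 1699 = 3054; wraps to -1042 = 101111101110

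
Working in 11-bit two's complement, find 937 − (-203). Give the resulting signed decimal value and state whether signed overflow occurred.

-908; overflow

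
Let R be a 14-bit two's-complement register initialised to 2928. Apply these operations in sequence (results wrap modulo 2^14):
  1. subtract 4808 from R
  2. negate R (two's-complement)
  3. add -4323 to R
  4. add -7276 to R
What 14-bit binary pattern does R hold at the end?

01101000001001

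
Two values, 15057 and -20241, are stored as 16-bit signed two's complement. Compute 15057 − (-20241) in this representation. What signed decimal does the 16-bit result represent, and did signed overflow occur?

-30238; overflow

15057 → 0011101011010001
-20241 → 1011000011101111
Subtract via negate-and-add: invert 1011000011101111 + 1 = 0100111100010001 (i.e. 20241).
  0011101011010001
+ 0100111100010001
= 1000100111100010
Result 1000100111100010: MSB = 1 → 35298 − 65536 = -30238.
Both addends (after negating the subtrahend) are non-negative but the stored result is negative: signed overflow. The true value 15057 − (-20241) = 35298 lies outside [-32768, 32767].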